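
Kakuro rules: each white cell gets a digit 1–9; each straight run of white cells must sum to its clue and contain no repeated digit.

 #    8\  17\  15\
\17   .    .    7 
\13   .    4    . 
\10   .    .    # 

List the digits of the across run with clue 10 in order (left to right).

R2C3 = 15 − 7 = 8 completes the 15 down.
R2C1 = 13 − 12 = 1 completes the 13 across.
No cell is forced outright now. R1C1 can only be 2 or 4 (the digits allowed by both its 17 across and its 8 down). If R1C1 = 2: that forces R1C2 = 8, after which R3C1 would have to be in {1,2,3,4,6,7,8,9} for the 10 across but in {5} for the 8 down — contradiction. So R1C1 = 4.
R1C2 = 17 − 11 = 6 completes the 17 across.
R3C1 = 8 − 5 = 3 completes the 8 down.
R3C2 = 10 − 3 = 7 completes the 10 across.

3 7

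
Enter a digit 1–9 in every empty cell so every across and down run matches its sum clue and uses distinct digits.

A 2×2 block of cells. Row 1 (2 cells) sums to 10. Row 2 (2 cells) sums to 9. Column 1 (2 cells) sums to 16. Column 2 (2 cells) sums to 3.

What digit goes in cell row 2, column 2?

16 in 2 cells must be {7,9}; 3 in 2 cells must be {1,2}.
The 9 across and the 16 down share only 7, so (2,1) = 7.
(2,2) = 9 − 7 = 2 completes the 9 across.
(1,1) = 16 − 7 = 9 completes the 16 down.
(1,2) = 10 − 9 = 1 completes the 10 across.

2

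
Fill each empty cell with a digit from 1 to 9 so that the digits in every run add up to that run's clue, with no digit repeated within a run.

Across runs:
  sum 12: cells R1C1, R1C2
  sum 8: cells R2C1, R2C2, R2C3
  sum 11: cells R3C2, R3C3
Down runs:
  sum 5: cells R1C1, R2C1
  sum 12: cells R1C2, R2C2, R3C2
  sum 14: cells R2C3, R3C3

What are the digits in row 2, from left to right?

2 1 5

The 8 across and the 14 down share only 5, so R2C3 = 5.
R3C3 = 14 − 5 = 9 completes the 14 down.
R3C2 = 11 − 9 = 2 completes the 11 across.
R2C2 = 1: the only remaining digit allowed by both the 8 across and the 12 down.
R1C2 = 12 − 3 = 9 completes the 12 down.
R2C1 = 8 − 6 = 2 completes the 8 across.
R1C1 = 12 − 9 = 3 completes the 12 across.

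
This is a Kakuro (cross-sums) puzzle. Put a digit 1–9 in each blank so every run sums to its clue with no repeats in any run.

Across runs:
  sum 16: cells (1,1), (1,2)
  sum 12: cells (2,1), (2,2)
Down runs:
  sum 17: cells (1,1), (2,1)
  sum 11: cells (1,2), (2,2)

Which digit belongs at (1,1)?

16 in 2 cells must be {7,9}; 17 in 2 cells must be {8,9}.
The 16 across and the 17 down share only 9, so (1,1) = 9.
(1,2) = 16 − 9 = 7 completes the 16 across.
(2,1) = 17 − 9 = 8 completes the 17 down.
(2,2) = 12 − 8 = 4 completes the 12 across.

9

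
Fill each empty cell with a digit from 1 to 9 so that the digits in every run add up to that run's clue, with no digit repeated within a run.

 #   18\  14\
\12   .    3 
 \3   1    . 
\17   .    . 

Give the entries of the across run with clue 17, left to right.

8 9

3 in 2 cells must be {1,2}; 17 in 2 cells must be {8,9}.
R1C1 = 12 − 3 = 9 completes the 12 across.
R2C2 = 3 − 1 = 2 completes the 3 across.
R3C1 = 18 − 10 = 8 completes the 18 down.
R3C2 = 17 − 8 = 9 completes the 17 across.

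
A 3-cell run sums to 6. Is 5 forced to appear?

The only way to make 6 from 3 distinct digits is {1,2,3}, which does not contain 5.

No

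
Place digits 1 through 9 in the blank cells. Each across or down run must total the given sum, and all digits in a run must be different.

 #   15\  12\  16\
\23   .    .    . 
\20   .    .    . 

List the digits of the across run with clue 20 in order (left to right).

9, 4, 7

23 in 3 cells must be {6,8,9}; 16 in 2 cells must be {7,9}.
The 23 across and the 16 down share only 9, so R1C3 = 9.
R2C3 = 16 − 9 = 7 completes the 16 down.
Given what's placed, R1C2 must be 8 to fit the 23 across and 12 down.
R2C2 = 12 − 8 = 4 completes the 12 down.
R1C1 = 23 − 17 = 6 completes the 23 across.
R2C1 = 20 − 11 = 9 completes the 20 across.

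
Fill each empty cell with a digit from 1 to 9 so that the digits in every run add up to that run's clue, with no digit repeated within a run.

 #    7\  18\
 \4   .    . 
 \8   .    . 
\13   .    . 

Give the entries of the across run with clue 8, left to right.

2, 6

4 in 2 cells must be {1,3}; 7 in 3 cells must be {1,2,4}.
The 4 across and the 7 down share only 1, so R1C1 = 1.
R1C2 = 4 − 1 = 3 completes the 4 across.
Given what's placed, R2C1 must be 2 to fit the 8 across and 7 down.
R2C2 = 8 − 2 = 6 completes the 8 across.
R3C1 = 7 − 3 = 4 completes the 7 down.
R3C2 = 13 − 4 = 9 completes the 13 across.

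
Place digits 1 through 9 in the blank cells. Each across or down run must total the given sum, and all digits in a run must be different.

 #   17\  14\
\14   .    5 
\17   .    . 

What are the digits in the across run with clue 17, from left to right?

8 9

17 in 2 cells must be {8,9}.
R1C1 = 14 − 5 = 9 completes the 14 across.
R2C1 = 17 − 9 = 8 completes the 17 down.
R2C2 = 17 − 8 = 9 completes the 17 across.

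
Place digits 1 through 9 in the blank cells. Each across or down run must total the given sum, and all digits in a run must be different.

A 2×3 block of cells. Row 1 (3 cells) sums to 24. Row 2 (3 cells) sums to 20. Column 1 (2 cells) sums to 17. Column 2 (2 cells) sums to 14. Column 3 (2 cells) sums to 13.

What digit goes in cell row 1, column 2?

9

24 in 3 cells must be {7,8,9}; 17 in 2 cells must be {8,9}.
Nothing is forced directly, so branch on (1,1), whose candidates are 8 or 9. If (1,1) = 9: that forces (1,2) = 8, (1,3) = 7, (2,1) = 8, after which (2,2) would have to be in {3,5,7,9} for the 20 across but in {6} for the 14 down — contradiction. So (1,1) = 8.
Given what's placed, (1,2) must be 9 to fit the 24 across and 14 down.
(1,3) = 24 − 17 = 7 completes the 24 across.
(2,1) = 17 − 8 = 9 completes the 17 down.
(2,2) = 14 − 9 = 5 completes the 14 down.
(2,3) = 20 − 14 = 6 completes the 20 across.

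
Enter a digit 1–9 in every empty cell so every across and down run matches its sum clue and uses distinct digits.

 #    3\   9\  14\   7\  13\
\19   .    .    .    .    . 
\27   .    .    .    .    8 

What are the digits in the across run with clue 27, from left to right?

3 in 2 cells must be {1,2}.
R1C5 = 13 − 8 = 5 completes the 13 down.
No cell is forced outright now. R1C3 can only be 6 or 8 (the digits allowed by both its 19 across and its 14 down). If R1C3 = 6: that forces R1C1 = 1, R2C1 = 2, after which R2C3 would have to be in {1,3,4,5,6,7,9} for the 27 across but in {8} for the 14 down — contradiction. So R1C3 = 8.
R2C3 = 14 − 8 = 6 completes the 14 down.
No cell is forced outright now. R1C2 can only be 1 or 2 or 3 (the digits allowed by both its 19 across and its 9 down). If R1C2 = 1: that forces R1C1 = 2, R1C4 = 3, R2C1 = 1, after which R2C2 would have to be in {3,5,7,9} for the 27 across but in {8} for the 9 down — contradiction. If R1C2 = 3: then R2C2 would have to be in {1,2,3,4,5,7,9} for the 27 across but in {6} for the 9 down — contradiction. So R1C2 = 2.
Given what's placed, R1C1 must be 1 to fit the 19 across and 3 down.
R1C4 = 19 − 16 = 3 completes the 19 across.
R2C1 = 3 − 1 = 2 completes the 3 down.
R2C2 = 9 − 2 = 7 completes the 9 down.
R2C4 = 27 − 23 = 4 completes the 27 across.

2 7 6 4 8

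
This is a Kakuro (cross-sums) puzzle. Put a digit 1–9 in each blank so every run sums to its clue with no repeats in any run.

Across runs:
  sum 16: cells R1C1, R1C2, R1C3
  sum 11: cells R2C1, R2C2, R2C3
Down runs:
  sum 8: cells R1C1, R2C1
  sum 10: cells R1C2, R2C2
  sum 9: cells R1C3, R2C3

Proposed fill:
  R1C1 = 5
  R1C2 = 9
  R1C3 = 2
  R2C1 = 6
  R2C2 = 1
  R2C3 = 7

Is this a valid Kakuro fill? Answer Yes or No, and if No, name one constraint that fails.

No — the down run R1C1–R2C1 sums to 11, not 8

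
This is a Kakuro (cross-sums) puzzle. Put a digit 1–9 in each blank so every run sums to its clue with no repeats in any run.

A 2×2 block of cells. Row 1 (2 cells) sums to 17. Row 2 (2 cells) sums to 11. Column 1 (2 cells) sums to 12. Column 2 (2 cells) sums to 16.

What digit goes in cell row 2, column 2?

7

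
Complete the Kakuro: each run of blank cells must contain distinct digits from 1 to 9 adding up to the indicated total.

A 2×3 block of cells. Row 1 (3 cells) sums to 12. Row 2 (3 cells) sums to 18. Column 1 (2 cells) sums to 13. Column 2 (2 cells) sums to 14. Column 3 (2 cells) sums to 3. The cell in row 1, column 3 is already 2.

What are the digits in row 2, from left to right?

3 in 2 cells must be {1,2}.
(2,3) = 3 − 2 = 1 completes the 3 down.
No cell is forced outright now. (1,2) can only be 6 or 9 (the digits allowed by both its 12 across and its 14 down). If (1,2) = 9: then (1,1) would have to be in {1} for the 12 across but in {4,5,6,7,8,9} for the 13 down — contradiction. So (1,2) = 6.
(1,1) = 12 − 8 = 4 completes the 12 across.
(2,1) = 13 − 4 = 9 completes the 13 down.
(2,2) = 18 − 10 = 8 completes the 18 across.

9 8 1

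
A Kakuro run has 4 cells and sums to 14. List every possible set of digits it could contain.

{1,2,3,8}; {1,2,4,7}; {1,2,5,6}; {1,3,4,6}; {2,3,4,5}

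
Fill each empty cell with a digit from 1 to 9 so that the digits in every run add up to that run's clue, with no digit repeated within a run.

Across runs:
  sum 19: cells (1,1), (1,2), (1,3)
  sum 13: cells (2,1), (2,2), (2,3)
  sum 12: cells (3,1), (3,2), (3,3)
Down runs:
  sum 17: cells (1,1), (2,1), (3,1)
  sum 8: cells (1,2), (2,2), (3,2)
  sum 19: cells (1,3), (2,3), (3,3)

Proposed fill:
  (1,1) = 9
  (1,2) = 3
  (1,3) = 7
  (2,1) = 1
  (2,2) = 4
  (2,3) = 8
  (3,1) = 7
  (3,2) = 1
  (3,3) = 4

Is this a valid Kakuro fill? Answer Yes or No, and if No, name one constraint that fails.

Across: 9+3+7=19; 1+4+8=13; 7+1+4=12. Down: 9+1+7=17; 3+4+1=8; 7+8+4=19. No digit repeats within any run.

Yes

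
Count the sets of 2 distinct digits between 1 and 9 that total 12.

3

2 distinct digits from 1–9 sum between 3 and 17.
Enumerating: {3,9}, {4,8}, {5,7}.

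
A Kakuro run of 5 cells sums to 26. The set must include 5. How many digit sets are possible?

5 distinct digits from 1–9 sum between 15 and 35.
Keeping only sets containing 5.
Enumerating: {1,3,5,8,9}, {1,4,5,7,9}, {2,3,5,7,9}, {2,4,5,6,9}, {2,4,5,7,8}, {3,4,5,6,8}.

6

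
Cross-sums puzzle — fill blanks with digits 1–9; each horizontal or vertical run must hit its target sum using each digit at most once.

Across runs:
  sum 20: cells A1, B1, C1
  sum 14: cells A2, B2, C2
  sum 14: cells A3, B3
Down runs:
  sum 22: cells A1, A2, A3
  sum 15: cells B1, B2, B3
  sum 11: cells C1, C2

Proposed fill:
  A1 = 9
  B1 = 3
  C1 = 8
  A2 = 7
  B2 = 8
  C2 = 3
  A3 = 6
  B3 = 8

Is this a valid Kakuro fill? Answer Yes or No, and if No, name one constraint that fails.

No — the down run B1–B3 sums to 19, not 15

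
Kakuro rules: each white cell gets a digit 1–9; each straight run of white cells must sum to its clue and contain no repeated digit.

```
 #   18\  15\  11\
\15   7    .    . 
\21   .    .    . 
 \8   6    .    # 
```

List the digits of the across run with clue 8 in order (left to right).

R2C1 = 18 − 13 = 5 completes the 18 down.
R3C2 = 8 − 6 = 2 completes the 8 across.
Nothing is forced directly, so branch on R2C2, whose candidates are 7 or 9. If R2C2 = 9: then R1C2 would have to be in {2,3,5,6} for the 15 across but in {4} for the 15 down — contradiction. So R2C2 = 7.
R1C2 = 15 − 9 = 6 completes the 15 down.
R1C3 = 15 − 13 = 2 completes the 15 across.
R2C3 = 21 − 12 = 9 completes the 21 across.

6 2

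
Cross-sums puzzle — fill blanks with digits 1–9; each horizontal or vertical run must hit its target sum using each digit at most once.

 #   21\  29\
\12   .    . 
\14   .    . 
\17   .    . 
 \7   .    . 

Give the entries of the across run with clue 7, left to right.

17 in 2 cells must be {8,9}; 29 in 4 cells must be {5,7,8,9}.
Only 5 fits R4C2 under both its across sum 7 and down sum 29.
R4C1 = 7 − 5 = 2 completes the 7 across.

2 5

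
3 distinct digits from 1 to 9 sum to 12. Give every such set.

{1,2,9}; {1,3,8}; {1,4,7}; {1,5,6}; {2,3,7}; {2,4,6}; {3,4,5}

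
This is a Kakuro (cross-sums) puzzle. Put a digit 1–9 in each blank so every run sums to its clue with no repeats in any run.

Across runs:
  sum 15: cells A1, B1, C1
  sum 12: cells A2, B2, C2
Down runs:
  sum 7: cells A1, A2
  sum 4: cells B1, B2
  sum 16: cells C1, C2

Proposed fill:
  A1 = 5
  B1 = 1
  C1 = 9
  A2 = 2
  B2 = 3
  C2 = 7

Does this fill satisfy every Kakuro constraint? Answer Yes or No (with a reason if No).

Across: 5+1+9=15; 2+3+7=12. Down: 5+2=7; 1+3=4; 9+7=16. No digit repeats within any run.

Yes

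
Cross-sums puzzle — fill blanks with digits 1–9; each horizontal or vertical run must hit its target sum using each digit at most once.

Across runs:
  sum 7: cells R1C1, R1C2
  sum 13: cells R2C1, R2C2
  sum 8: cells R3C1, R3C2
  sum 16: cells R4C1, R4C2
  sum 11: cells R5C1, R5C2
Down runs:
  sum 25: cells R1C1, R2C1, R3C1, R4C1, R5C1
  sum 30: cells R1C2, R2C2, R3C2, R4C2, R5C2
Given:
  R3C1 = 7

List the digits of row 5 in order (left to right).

16 in 2 cells must be {7,9}.
R3C2 = 8 − 7 = 1 completes the 8 across.
R4C1 = 9: the only remaining digit allowed by both the 16 across and the 25 down.
R4C2 = 16 − 9 = 7 completes the 16 across.
Given what's placed, R1C2 must be 5 to fit the 7 across and 30 down.
R1C1 = 7 − 5 = 2 completes the 7 across.
Nothing is forced directly, so branch on R2C1, whose candidates are 4 or 6. If R2C1 = 6: then R2C2 would have to be in {7} for the 13 across but in {8,9} for the 30 down — contradiction. So R2C1 = 4.
R2C2 = 13 − 4 = 9 completes the 13 across.
R5C1 = 25 − 22 = 3 completes the 25 down.
R5C2 = 11 − 3 = 8 completes the 11 across.

3 8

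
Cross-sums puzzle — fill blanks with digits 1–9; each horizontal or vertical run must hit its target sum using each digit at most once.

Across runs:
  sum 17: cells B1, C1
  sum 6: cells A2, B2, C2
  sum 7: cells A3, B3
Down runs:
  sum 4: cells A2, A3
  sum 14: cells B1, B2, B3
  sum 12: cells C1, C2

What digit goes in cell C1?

17 in 2 cells must be {8,9}; 6 in 3 cells must be {1,2,3}; 4 in 2 cells must be {1,3}.
The 6 across and the 12 down share only 3, so C2 = 3.
C1 = 12 − 3 = 9 completes the 12 down.
A2 = 1: the only remaining digit allowed by both the 6 across and the 4 down.
B2 = 6 − 4 = 2 completes the 6 across.
A3 = 4 − 1 = 3 completes the 4 down.
B3 = 7 − 3 = 4 completes the 7 across.
B1 = 17 − 9 = 8 completes the 17 across.

9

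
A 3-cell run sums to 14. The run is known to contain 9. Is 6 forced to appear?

No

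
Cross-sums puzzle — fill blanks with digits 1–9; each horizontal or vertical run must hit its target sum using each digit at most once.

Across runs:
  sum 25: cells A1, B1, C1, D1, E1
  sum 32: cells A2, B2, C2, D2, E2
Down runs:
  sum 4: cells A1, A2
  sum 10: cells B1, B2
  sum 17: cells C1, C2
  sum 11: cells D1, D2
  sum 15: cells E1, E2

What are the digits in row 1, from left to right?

4 in 2 cells must be {1,3}; 17 in 2 cells must be {8,9}.
Only 3 fits A2 under both its across sum 32 and down sum 4.
A1 = 4 − 3 = 1 completes the 4 down.
Nothing is forced directly, so branch on B2, whose candidates are 7 or 8 or 9. If B2 = 8: that forces B1 = 2, C2 = 9, E2 = 7, C1 = 8, after which E1 would have to be in {5,9} for the 25 across but in {8} for the 15 down — contradiction. If B2 = 9: then B1 would have to be in {2,3,4,5,6,7,8,9} for the 25 across but in {1} for the 10 down — contradiction. So B2 = 7.
B1 = 10 − 7 = 3 completes the 10 down.
No cell is forced outright now. C1 can only be 8 or 9 (the digits allowed by both its 25 across and its 17 down). If C1 = 9: that forces C2 = 8, E2 = 9, after which E1 would have to be in {4,5,7,8} for the 25 across but in {6} for the 15 down — contradiction. So C1 = 8.
C2 = 17 − 8 = 9 completes the 17 down.
Given what's placed, E2 must be 8 to fit the 32 across and 15 down.
E1 = 15 − 8 = 7 completes the 15 down.
D2 = 32 − 27 = 5 completes the 32 across.
D1 = 25 − 19 = 6 completes the 25 across.

1, 3, 8, 6, 7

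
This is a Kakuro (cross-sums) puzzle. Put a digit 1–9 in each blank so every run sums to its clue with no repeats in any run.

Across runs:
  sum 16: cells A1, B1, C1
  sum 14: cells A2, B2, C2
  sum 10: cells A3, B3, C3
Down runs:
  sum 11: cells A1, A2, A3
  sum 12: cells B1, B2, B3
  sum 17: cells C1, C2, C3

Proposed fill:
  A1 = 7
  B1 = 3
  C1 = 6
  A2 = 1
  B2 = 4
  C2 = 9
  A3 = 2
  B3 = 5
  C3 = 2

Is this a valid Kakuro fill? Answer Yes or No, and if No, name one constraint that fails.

No — the across run A3–C3 sums to 9, not 10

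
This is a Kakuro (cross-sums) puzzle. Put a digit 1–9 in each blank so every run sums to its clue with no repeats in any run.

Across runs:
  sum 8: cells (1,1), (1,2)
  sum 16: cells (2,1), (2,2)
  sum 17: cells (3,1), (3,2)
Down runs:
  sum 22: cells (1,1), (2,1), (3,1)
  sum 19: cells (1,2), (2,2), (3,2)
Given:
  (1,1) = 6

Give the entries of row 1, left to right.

16 in 2 cells must be {7,9}; 17 in 2 cells must be {8,9}.
(1,2) = 8 − 6 = 2 completes the 8 across.
(2,2) = 9: the only remaining digit allowed by both the 16 across and the 19 down.
(3,1) = 9: the only remaining digit allowed by both the 17 across and the 22 down.
(3,2) = 17 − 9 = 8 completes the 17 across.
(2,1) = 16 − 9 = 7 completes the 16 across.

6 2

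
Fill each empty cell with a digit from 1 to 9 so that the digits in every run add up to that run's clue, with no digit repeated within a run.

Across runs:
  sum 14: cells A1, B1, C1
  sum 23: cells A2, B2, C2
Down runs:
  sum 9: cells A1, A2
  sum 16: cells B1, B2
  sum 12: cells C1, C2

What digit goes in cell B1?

7

23 in 3 cells must be {6,8,9}; 16 in 2 cells must be {7,9}.
The 23 across and the 16 down share only 9, so B2 = 9.
Given what's placed, C2 must be 8 to fit the 23 across and 12 down.
B1 = 16 − 9 = 7 completes the 16 down.
C1 = 12 − 8 = 4 completes the 12 down.
A2 = 23 − 17 = 6 completes the 23 across.
A1 = 14 − 11 = 3 completes the 14 across.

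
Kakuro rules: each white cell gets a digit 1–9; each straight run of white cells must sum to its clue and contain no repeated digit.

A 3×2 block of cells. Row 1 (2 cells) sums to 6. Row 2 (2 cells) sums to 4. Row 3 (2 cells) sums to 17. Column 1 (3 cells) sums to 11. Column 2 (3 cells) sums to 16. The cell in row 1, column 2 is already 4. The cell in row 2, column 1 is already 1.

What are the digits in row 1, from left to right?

4 in 2 cells must be {1,3}; 17 in 2 cells must be {8,9}.
(1,1) = 6 − 4 = 2 completes the 6 across.
(2,2) = 4 − 1 = 3 completes the 4 across.
(3,1) = 11 − 3 = 8 completes the 11 down.
(3,2) = 17 − 8 = 9 completes the 17 across.

2 4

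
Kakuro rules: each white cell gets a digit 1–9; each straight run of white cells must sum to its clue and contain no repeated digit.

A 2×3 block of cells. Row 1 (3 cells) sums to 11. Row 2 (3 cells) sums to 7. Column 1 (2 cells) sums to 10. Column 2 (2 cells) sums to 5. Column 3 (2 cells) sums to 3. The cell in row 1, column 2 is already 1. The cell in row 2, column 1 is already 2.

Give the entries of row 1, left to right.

7 in 3 cells must be {1,2,4}; 3 in 2 cells must be {1,2}.
(1,1) = 10 − 2 = 8 completes the 10 down.
(1,3) = 11 − 9 = 2 completes the 11 across.
(2,2) = 5 − 1 = 4 completes the 5 down.
(2,3) = 7 − 6 = 1 completes the 7 across.

8, 1, 2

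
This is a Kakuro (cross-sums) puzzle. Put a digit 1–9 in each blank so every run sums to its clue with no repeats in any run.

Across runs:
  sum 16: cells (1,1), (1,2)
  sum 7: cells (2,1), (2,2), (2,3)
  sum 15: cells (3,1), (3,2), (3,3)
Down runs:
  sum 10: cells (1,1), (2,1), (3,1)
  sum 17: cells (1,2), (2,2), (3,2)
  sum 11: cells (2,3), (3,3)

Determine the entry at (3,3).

7

16 in 2 cells must be {7,9}; 7 in 3 cells must be {1,2,4}.
Only 7 fits (1,1) under both its across sum 16 and down sum 10.
(1,2) = 16 − 7 = 9 completes the 16 across.
Nothing is forced directly, so branch on (2,3), whose candidates are 2 or 4. If (2,3) = 2: that forces (2,1) = 1, after which (2,2) would have to be in {4} for the 7 across but in {1,2,3,5,6,7} for the 17 down — contradiction. So (2,3) = 4.
(3,3) = 11 − 4 = 7 completes the 11 down.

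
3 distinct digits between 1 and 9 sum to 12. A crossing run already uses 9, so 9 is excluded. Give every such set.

{1,3,8}; {1,4,7}; {1,5,6}; {2,3,7}; {2,4,6}; {3,4,5}

3 distinct digits from 1–9 sum between 6 and 24.
Dropping sets that contain 9.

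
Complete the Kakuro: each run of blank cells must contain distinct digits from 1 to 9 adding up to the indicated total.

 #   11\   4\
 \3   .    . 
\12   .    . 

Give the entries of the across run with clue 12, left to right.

3 in 2 cells must be {1,2}; 4 in 2 cells must be {1,3}.
The 3 across and the 11 down share only 2, so R1C1 = 2.
R1C2 = 3 − 2 = 1 completes the 3 across.
R2C1 = 11 − 2 = 9 completes the 11 down.
R2C2 = 12 − 9 = 3 completes the 12 across.

9, 3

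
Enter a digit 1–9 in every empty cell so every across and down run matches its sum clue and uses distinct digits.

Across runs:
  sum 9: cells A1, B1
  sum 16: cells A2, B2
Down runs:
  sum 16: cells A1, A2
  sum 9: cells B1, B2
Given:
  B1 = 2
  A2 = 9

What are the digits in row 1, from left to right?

7 2

16 in 2 cells must be {7,9}.
A1 = 9 − 2 = 7 completes the 9 across.
B2 = 16 − 9 = 7 completes the 16 across.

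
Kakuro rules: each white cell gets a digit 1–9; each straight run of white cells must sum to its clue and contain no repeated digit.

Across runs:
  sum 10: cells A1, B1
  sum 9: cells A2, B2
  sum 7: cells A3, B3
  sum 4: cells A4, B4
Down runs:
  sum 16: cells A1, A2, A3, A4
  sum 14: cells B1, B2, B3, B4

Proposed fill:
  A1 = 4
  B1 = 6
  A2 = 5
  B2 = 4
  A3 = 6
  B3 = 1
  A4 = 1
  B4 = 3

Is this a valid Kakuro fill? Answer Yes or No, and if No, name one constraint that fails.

Yes

Across: 4+6=10; 5+4=9; 6+1=7; 1+3=4. Down: 4+5+6+1=16; 6+4+1+3=14. No digit repeats within any run.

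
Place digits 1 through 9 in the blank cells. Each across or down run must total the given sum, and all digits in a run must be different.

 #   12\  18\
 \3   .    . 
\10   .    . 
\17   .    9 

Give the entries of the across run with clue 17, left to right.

8 9

3 in 2 cells must be {1,2}; 17 in 2 cells must be {8,9}.
R3C1 = 17 − 9 = 8 completes the 17 across.
R1C1 = 1: the only remaining digit allowed by both the 3 across and the 12 down.
R1C2 = 3 − 1 = 2 completes the 3 across.
R2C1 = 12 − 9 = 3 completes the 12 down.
R2C2 = 10 − 3 = 7 completes the 10 across.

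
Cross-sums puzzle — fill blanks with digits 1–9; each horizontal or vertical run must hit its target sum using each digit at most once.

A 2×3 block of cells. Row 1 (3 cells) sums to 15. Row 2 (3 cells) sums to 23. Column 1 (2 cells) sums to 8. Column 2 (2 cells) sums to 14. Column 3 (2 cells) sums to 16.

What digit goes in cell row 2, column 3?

23 in 3 cells must be {6,8,9}; 16 in 2 cells must be {7,9}.
The 23 across and the 8 down share only 6, so (2,1) = 6.
Given what's placed, (2,3) must be 9 to fit the 23 across and 16 down.
(1,1) = 8 − 6 = 2 completes the 8 down.
(1,3) = 16 − 9 = 7 completes the 16 down.
(2,2) = 23 − 15 = 8 completes the 23 across.
(1,2) = 15 − 9 = 6 completes the 15 across.

9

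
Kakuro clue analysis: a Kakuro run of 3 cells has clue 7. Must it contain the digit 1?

The only way to make 7 from 3 distinct digits is {1,2,4}, which contains 1.

Yes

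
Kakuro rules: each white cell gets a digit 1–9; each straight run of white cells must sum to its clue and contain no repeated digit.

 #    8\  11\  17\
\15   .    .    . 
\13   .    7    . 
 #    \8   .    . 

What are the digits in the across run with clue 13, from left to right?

Nothing is forced directly, so branch on R2C1, whose candidates are 1 or 2 or 5. If R2C1 = 1: that forces R1C1 = 7, R1C2 = 3, R1C3 = 5, after which R2C3 would have to be in {5} for the 13 across but in {3,4,8,9} for the 17 down — contradiction. If R2C1 = 5: that forces R1C1 = 3, after which R1C2 would have to be in {4,5,7,8} for the 15 across but in {1,3} for the 11 down — contradiction. So R2C1 = 2.
R1C1 = 8 − 2 = 6 completes the 8 down.
Given what's placed, R1C2 must be 1 to fit the 15 across and 11 down.
R1C3 = 15 − 7 = 8 completes the 15 across.
R2C3 = 13 − 9 = 4 completes the 13 across.
R3C2 = 11 − 8 = 3 completes the 11 down.
R3C3 = 8 − 3 = 5 completes the 8 across.

2 7 4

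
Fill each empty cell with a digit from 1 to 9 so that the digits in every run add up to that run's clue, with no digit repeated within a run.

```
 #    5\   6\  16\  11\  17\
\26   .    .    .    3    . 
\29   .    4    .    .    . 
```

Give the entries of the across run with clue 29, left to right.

1 4 7 8 9

16 in 2 cells must be {7,9}; 17 in 2 cells must be {8,9}.
R1C2 = 6 − 4 = 2 completes the 6 down.
R2C4 = 11 − 3 = 8 completes the 11 down.
Given what's placed, R2C5 must be 9 to fit the 29 across and 17 down.
R1C1 = 4: the only remaining digit allowed by both the 26 across and the 5 down.
Given what's placed, R1C3 must be 9 to fit the 26 across and 16 down.
R1C5 = 26 − 18 = 8 completes the 26 across.
R2C1 = 5 − 4 = 1 completes the 5 down.
R2C3 = 29 − 22 = 7 completes the 29 across.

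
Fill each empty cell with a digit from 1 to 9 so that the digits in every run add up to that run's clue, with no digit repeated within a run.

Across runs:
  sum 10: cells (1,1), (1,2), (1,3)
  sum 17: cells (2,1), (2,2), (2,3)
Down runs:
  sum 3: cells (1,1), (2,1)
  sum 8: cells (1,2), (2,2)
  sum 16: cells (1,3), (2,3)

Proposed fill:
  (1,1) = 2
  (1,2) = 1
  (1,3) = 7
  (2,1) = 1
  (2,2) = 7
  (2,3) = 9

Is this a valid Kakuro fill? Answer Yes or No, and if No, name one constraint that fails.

Yes

Across: 2+1+7=10; 1+7+9=17. Down: 2+1=3; 1+7=8; 7+9=16. No digit repeats within any run.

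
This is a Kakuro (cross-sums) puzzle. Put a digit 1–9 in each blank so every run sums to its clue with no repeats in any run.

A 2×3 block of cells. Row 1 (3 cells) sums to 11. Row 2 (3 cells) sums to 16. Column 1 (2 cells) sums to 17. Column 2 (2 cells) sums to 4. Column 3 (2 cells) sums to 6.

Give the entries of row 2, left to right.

9 3 4

17 in 2 cells must be {8,9}; 4 in 2 cells must be {1,3}.
The 11 across and the 17 down share only 8, so (1,1) = 8.
Given what's placed, (1,2) must be 1 to fit the 11 across and 4 down.
(1,3) = 11 − 9 = 2 completes the 11 across.
(2,1) = 17 − 8 = 9 completes the 17 down.
(2,2) = 4 − 1 = 3 completes the 4 down.
(2,3) = 16 − 12 = 4 completes the 16 across.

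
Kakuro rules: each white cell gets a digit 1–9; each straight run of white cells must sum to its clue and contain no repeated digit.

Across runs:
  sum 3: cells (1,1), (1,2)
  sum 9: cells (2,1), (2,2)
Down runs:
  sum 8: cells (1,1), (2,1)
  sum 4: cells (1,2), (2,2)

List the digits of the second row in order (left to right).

6, 3

3 in 2 cells must be {1,2}; 4 in 2 cells must be {1,3}.
The 3 across and the 4 down share only 1, so (1,2) = 1.
(2,2) = 4 − 1 = 3 completes the 4 down.
(1,1) = 3 − 1 = 2 completes the 3 across.
(2,1) = 9 − 3 = 6 completes the 9 across.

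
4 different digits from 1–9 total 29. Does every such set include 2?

The only way to make 29 from 4 distinct digits is {5,7,8,9}, which does not contain 2.

No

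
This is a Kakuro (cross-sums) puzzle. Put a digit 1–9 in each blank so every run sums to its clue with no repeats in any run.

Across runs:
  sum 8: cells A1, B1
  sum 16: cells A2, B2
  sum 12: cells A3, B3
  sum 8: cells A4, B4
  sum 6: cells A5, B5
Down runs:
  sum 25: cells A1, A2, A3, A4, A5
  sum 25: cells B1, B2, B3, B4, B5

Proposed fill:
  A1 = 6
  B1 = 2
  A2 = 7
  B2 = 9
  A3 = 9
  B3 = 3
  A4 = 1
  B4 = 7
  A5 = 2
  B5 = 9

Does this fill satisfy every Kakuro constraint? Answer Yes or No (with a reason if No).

No — the across run A5–B5 sums to 11, not 6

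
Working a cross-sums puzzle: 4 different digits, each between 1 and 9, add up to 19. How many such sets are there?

4 distinct digits from 1–9 sum between 10 and 30.

11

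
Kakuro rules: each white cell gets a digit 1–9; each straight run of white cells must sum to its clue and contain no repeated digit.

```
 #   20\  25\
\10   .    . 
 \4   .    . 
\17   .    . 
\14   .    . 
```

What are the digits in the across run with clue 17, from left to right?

8 9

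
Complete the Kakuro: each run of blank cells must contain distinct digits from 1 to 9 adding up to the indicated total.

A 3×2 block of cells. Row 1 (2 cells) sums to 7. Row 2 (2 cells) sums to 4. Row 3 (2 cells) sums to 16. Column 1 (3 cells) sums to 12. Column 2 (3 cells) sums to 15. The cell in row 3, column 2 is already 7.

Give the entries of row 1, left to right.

2 5

4 in 2 cells must be {1,3}; 16 in 2 cells must be {7,9}.
(2,2) = 3: the only remaining digit allowed by both the 4 across and the 15 down.
(3,1) = 16 − 7 = 9 completes the 16 across.
(1,2) = 15 − 10 = 5 completes the 15 down.
(2,1) = 4 − 3 = 1 completes the 4 across.
(1,1) = 7 − 5 = 2 completes the 7 across.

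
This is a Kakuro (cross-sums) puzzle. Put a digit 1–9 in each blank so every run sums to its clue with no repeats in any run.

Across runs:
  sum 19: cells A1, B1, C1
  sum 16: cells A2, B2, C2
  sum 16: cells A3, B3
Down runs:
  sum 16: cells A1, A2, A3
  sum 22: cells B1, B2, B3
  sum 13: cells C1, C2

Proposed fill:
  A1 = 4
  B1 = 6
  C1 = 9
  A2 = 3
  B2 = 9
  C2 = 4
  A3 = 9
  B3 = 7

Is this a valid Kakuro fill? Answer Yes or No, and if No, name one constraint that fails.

Yes

Across: 4+6+9=19; 3+9+4=16; 9+7=16. Down: 4+3+9=16; 6+9+7=22; 9+4=13. No digit repeats within any run.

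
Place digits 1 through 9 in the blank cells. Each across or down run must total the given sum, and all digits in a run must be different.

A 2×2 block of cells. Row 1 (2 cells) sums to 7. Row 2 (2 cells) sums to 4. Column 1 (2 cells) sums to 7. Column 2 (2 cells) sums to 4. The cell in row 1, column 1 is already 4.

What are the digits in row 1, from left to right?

4, 3

4 in 2 cells must be {1,3}.
(1,2) = 7 − 4 = 3 completes the 7 across.
(2,1) = 7 − 4 = 3 completes the 7 down.
(2,2) = 4 − 3 = 1 completes the 4 across.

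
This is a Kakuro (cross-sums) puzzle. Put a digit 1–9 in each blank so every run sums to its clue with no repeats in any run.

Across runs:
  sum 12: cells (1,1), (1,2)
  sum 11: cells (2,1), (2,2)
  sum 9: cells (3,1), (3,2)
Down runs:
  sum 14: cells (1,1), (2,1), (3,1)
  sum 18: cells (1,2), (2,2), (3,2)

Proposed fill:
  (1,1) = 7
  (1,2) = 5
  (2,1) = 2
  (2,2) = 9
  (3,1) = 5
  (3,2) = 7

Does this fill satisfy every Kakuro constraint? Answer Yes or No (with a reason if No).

No — the across run (3,1)–(3,2) sums to 12, not 9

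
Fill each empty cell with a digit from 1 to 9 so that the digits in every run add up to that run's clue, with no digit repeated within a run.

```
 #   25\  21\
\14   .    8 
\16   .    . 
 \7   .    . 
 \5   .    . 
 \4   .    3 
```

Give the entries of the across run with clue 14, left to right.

6, 8

16 in 2 cells must be {7,9}; 4 in 2 cells must be {1,3}.
R1C1 = 14 − 8 = 6 completes the 14 across.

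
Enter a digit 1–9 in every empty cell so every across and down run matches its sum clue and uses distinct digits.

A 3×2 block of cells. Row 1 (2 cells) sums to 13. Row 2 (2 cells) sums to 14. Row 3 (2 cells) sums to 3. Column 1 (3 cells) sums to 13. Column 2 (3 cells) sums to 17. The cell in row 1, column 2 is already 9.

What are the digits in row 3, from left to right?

1 2

3 in 2 cells must be {1,2}.
(1,1) = 13 − 9 = 4 completes the 13 across.
Nothing is forced directly, so branch on (2,1), whose candidates are 6 or 8. If (2,1) = 6: then (2,2) would have to be in {8} for the 14 across but in {1,2,3,5,6,7} for the 17 down — contradiction. So (2,1) = 8.
(2,2) = 14 − 8 = 6 completes the 14 across.
(3,1) = 13 − 12 = 1 completes the 13 down.
(3,2) = 3 − 1 = 2 completes the 3 across.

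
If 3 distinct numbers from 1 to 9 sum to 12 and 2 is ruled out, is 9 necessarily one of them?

Counterexample: {1,3,8} sums to 12 under that restriction without using 9.

No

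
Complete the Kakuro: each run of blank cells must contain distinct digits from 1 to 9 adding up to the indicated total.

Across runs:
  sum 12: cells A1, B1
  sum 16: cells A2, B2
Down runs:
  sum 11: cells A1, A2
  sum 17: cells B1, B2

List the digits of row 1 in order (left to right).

16 in 2 cells must be {7,9}; 17 in 2 cells must be {8,9}.
The 16 across and the 17 down share only 9, so B2 = 9.
B1 = 17 − 9 = 8 completes the 17 down.
A2 = 16 − 9 = 7 completes the 16 across.
A1 = 12 − 8 = 4 completes the 12 across.

4 8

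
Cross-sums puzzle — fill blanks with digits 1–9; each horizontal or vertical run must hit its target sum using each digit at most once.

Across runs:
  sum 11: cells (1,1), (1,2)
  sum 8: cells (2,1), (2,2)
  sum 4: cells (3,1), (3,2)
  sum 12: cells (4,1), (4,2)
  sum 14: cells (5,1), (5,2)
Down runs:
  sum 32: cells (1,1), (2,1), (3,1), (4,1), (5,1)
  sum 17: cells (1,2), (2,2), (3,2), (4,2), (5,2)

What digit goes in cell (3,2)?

1

4 in 2 cells must be {1,3}.
Only 3 fits (3,1) under both its across sum 4 and down sum 32.
(3,2) = 4 − 3 = 1 completes the 4 across.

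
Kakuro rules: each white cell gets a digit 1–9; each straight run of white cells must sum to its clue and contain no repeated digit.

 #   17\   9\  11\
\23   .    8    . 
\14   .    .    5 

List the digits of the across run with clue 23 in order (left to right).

9, 8, 6

23 in 3 cells must be {6,8,9}; 17 in 2 cells must be {8,9}.
R1C1 = 9: the only remaining digit allowed by both the 23 across and the 17 down.
R1C3 = 23 − 17 = 6 completes the 23 across.
R2C1 = 17 − 9 = 8 completes the 17 down.
R2C2 = 14 − 13 = 1 completes the 14 across.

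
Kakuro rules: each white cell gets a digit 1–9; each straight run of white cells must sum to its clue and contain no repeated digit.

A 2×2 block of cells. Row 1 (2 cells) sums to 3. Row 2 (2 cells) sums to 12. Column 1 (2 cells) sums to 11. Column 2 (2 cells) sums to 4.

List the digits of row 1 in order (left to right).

2 1

3 in 2 cells must be {1,2}; 4 in 2 cells must be {1,3}.
The 3 across and the 11 down share only 2, so (1,1) = 2.
(1,2) = 3 − 2 = 1 completes the 3 across.
(2,1) = 11 − 2 = 9 completes the 11 down.
(2,2) = 12 − 9 = 3 completes the 12 across.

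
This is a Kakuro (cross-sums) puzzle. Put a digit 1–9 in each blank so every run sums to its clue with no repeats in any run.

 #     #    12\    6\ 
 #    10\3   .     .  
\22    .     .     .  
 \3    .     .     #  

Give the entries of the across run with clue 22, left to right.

8 9 5

3 in 2 cells must be {1,2}.
The 22 across and the 6 down share only 5, so R2C3 = 5.
R1C3 = 6 − 5 = 1 completes the 6 down.
R1C2 = 3 − 1 = 2 completes the 3 across.
R2C2 = 9: the only remaining digit allowed by both the 22 across and the 12 down.
R3C2 = 12 − 11 = 1 completes the 12 down.
R2C1 = 22 − 14 = 8 completes the 22 across.
R3C1 = 3 − 1 = 2 completes the 3 across.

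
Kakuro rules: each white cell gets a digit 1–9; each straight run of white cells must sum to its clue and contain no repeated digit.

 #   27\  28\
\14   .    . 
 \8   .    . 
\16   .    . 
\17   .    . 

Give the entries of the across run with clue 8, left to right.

16 in 2 cells must be {7,9}; 17 in 2 cells must be {8,9}.
Nothing is forced directly, so branch on R3C2, whose candidates are 7 or 9. If R3C2 = 7: then R2C2 would have to be in {1,2,3,5,6,7} for the 8 across but in {4,8,9} for the 28 down — contradiction. So R3C2 = 9.
R3C1 = 16 − 9 = 7 completes the 16 across.
Given what's placed, R4C2 must be 8 to fit the 17 across and 28 down.
R4C1 = 17 − 8 = 9 completes the 17 across.
No cell is forced outright now. R1C2 can only be 5 or 6 (the digits allowed by both its 14 across and its 28 down). If R1C2 = 5: then R1C1 would have to be in {9} for the 14 across but in {3,5,6,8} for the 27 down — contradiction. So R1C2 = 6.
R1C1 = 14 − 6 = 8 completes the 14 across.
R2C1 = 27 − 24 = 3 completes the 27 down.
R2C2 = 8 − 3 = 5 completes the 8 across.

3 5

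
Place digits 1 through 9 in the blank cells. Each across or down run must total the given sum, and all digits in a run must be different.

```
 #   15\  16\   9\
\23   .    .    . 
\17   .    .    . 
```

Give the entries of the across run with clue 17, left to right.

9, 7, 1

23 in 3 cells must be {6,8,9}; 16 in 2 cells must be {7,9}.
The 23 across and the 16 down share only 9, so R1C2 = 9.
R2C2 = 16 − 9 = 7 completes the 16 down.
Nothing is forced directly, so branch on R1C1, whose candidates are 6 or 8. If R1C1 = 8: that forces R1C3 = 6, after which R2C1 would have to be in {1,2,4,6,8,9} for the 17 across but in {7} for the 15 down — contradiction. So R1C1 = 6.
R1C3 = 23 − 15 = 8 completes the 23 across.
R2C1 = 15 − 6 = 9 completes the 15 down.
R2C3 = 17 − 16 = 1 completes the 17 across.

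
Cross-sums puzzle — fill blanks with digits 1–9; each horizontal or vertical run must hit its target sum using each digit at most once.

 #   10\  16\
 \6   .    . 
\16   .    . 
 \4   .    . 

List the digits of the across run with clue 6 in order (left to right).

2, 4

16 in 2 cells must be {7,9}; 4 in 2 cells must be {1,3}.
The 16 across and the 10 down share only 7, so R2C1 = 7.
R2C2 = 16 − 7 = 9 completes the 16 across.
Given what's placed, R3C1 must be 1 to fit the 4 across and 10 down.
R3C2 = 4 − 1 = 3 completes the 4 across.
R1C1 = 10 − 8 = 2 completes the 10 down.
R1C2 = 6 − 2 = 4 completes the 6 across.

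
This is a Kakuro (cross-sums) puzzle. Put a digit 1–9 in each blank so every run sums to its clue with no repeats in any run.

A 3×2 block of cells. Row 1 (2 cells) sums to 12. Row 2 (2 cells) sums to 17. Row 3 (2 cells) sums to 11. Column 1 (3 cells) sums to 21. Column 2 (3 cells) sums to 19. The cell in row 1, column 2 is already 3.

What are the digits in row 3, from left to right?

17 in 2 cells must be {8,9}.
(1,1) = 12 − 3 = 9 completes the 12 across.
(2,1) = 8: the only remaining digit allowed by both the 17 across and the 21 down.
(2,2) = 17 − 8 = 9 completes the 17 across.
(3,1) = 21 − 17 = 4 completes the 21 down.
(3,2) = 11 − 4 = 7 completes the 11 across.

4 7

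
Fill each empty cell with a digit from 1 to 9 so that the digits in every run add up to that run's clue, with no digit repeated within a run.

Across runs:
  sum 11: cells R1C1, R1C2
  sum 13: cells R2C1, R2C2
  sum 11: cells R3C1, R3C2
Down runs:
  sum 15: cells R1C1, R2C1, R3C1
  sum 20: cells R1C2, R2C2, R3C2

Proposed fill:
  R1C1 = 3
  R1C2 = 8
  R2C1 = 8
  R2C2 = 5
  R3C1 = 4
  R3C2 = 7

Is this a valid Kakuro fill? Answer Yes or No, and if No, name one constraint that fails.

Yes

Across: 3+8=11; 8+5=13; 4+7=11. Down: 3+8+4=15; 8+5+7=20. No digit repeats within any run.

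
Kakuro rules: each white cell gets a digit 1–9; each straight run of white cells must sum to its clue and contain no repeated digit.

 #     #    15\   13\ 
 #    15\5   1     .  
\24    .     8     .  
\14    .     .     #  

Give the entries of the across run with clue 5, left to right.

24 in 3 cells must be {7,8,9}.
R1C3 = 5 − 1 = 4 completes the 5 across.
R2C3 = 13 − 4 = 9 completes the 13 down.
R3C2 = 15 − 9 = 6 completes the 15 down.
R2C1 = 24 − 17 = 7 completes the 24 across.
R3C1 = 14 − 6 = 8 completes the 14 across.

1 4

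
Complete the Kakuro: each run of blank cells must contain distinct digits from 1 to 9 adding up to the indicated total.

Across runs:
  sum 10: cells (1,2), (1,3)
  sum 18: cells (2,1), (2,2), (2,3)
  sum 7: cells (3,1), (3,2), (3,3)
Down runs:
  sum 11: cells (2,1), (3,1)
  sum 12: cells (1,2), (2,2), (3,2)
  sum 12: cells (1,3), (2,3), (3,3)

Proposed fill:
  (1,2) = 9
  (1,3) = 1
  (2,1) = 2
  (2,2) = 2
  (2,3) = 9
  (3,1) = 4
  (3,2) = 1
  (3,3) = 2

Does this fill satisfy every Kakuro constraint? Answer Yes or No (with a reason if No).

No — the across run (2,1)–(2,3) sums to 13, not 18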